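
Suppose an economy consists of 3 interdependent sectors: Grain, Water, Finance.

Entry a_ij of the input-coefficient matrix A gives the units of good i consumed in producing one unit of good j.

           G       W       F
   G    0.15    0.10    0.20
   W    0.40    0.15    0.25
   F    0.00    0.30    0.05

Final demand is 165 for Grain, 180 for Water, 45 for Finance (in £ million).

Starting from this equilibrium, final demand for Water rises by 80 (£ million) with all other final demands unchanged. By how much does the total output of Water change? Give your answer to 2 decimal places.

Δx_W = 115.23

I − A =
  [   0.85    -0.10    -0.20]
  [  -0.40     0.85    -0.25]
  [   0.00    -0.30     0.95]
Cofactors of I−A, C_ij = (−1)^(i+j)·(minor ij) (rows/columns in the sector order above):
  C_11 = (0.85)(0.95) − (-0.25)(-0.30) = 0.7325
  C_12 = −[(-0.40)(0.95) − (-0.25)(0.00)] = 0.3800
  C_13 = (-0.40)(-0.30) − (0.85)(0.00) = 0.1200
  C_21 = −[(-0.10)(0.95) − (-0.20)(-0.30)] = 0.1550
  C_22 = (0.85)(0.95) − (-0.20)(0.00) = 0.8075
  C_23 = −[(0.85)(-0.30) − (-0.10)(0.00)] = 0.2550
  C_31 = (-0.10)(-0.25) − (-0.20)(0.85) = 0.1950
  C_32 = −[(0.85)(-0.25) − (-0.20)(-0.40)] = 0.2925
  C_33 = (0.85)(0.85) − (-0.10)(-0.40) = 0.6825
det(I−A) = Σ_j (I−A)_1j·C_1j = (0.85)(0.7325) + (-0.10)(0.3800) + (-0.20)(0.1200) = 0.560625
adj(I−A) = Cᵀ =
  [ 0.7325   0.1550   0.1950]
  [ 0.3800   0.8075   0.2925]
  [ 0.1200   0.2550   0.6825]
(I − A)⁻¹ = adj(I−A) / det(I−A) ≈
  [   1.3066     0.2765     0.3478]
  [   0.6778     1.4404     0.5217]
  [   0.2140     0.4548     1.2174]
Δx = (I − A)⁻¹ Δd with Δd having +80 in the Water component and 0 elsewhere.
So Δx_W = L_WW · (+80), where L_WW = adj(I−A)_WW / det(I−A) = 0.8075 / 0.560625.
Δx_W = 0.8075 × (+80) / 0.560625 = 64.60 / 0.560625 ≈ 115.23.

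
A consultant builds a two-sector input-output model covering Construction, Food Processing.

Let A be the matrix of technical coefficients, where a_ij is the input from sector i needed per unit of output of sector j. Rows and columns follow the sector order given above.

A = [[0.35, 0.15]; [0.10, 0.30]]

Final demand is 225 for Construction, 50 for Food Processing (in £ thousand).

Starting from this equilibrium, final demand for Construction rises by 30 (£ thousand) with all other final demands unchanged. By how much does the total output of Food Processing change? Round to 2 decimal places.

I − A =
  [   0.65    -0.15]
  [  -0.10     0.70]
det(I−A) = (0.65)(0.70) − (-0.15)(-0.10) = 0.4400
adj(I−A) = [[0.70, 0.15], [0.10, 0.65]]
(I − A)⁻¹ = adj(I−A) / det(I−A) ≈
  [   1.5909     0.3409]
  [   0.2273     1.4773]
Δx = (I − A)⁻¹ Δd with Δd having +30 in the Construction component and 0 elsewhere.
So Δx_F = L_FC · (+30), where L_FC = adj(I−A)_FC / det(I−A) = 0.10 / 0.4400.
Δx_F = 0.10 × (+30) / 0.4400 = 3.00 / 0.4400 ≈ 6.82.

Δx_F = 6.82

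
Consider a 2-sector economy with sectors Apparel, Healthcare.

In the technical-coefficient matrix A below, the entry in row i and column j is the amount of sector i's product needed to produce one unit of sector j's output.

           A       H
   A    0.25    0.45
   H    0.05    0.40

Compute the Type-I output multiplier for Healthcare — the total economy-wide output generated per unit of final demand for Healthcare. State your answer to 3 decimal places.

I − A =
  [   0.75    -0.45]
  [  -0.05     0.60]
det(I−A) = (0.75)(0.60) − (-0.45)(-0.05) = 0.4275
adj(I−A) = [[0.60, 0.45], [0.05, 0.75]]
(I − A)⁻¹ = adj(I−A) / det(I−A) ≈
  [   1.4035     1.0526]
  [   0.1170     1.7544]
The output multiplier for sector j is the column-j sum of the Leontief inverse (I − A)⁻¹ = adj(I−A) / det(I−A).
Column H of adj(I−A): (0.45, 0.75); det(I−A) = 0.4275.
m_H = (0.45 + 0.75) / 0.4275 = 1.20 / 0.4275 ≈ 2.807.

m_H = 2.807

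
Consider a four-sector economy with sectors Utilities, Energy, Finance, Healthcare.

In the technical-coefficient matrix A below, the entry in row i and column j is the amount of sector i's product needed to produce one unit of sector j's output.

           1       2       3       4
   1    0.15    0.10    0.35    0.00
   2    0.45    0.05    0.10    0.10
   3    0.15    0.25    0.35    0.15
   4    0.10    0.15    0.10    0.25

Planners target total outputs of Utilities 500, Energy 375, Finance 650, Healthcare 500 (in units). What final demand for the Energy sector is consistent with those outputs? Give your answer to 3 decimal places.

d_2 = 16.250

I − A =
  [   0.85    -0.10    -0.35     0.00]
  [  -0.45     0.95    -0.10    -0.10]
  [  -0.15    -0.25     0.65    -0.15]
  [  -0.10    -0.15    -0.10     0.75]
d = (I − A) x:
  d_1 = (+0.85)·500 + (-0.10)·375 + (-0.35)·650 + (+0.00)·500 = 160.000
  d_2 = (-0.45)·500 + (+0.95)·375 + (-0.10)·650 + (-0.10)·500 = 16.250
  d_3 = (-0.15)·500 + (-0.25)·375 + (+0.65)·650 + (-0.15)·500 = 178.750
  d_4 = (-0.10)·500 + (-0.15)·375 + (-0.10)·650 + (+0.75)·500 = 203.750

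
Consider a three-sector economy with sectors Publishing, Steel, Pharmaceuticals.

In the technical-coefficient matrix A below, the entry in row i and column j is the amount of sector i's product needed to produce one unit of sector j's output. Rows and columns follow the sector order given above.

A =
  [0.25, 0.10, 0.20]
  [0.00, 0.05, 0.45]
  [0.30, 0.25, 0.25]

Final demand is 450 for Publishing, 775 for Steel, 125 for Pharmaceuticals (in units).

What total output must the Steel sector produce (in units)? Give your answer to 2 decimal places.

I − A =
  [   0.75    -0.10    -0.20]
  [   0.00     0.95    -0.45]
  [  -0.30    -0.25     0.75]
Cofactors of I−A, C_ij = (−1)^(i+j)·(minor ij) (rows/columns in the sector order above):
  C_11 = (0.95)(0.75) − (-0.45)(-0.25) = 0.6000
  C_12 = −[(0.00)(0.75) − (-0.45)(-0.30)] = 0.1350
  C_13 = (0.00)(-0.25) − (0.95)(-0.30) = 0.2850
  C_21 = −[(-0.10)(0.75) − (-0.20)(-0.25)] = 0.1250
  C_22 = (0.75)(0.75) − (-0.20)(-0.30) = 0.5025
  C_23 = −[(0.75)(-0.25) − (-0.10)(-0.30)] = 0.2175
  C_31 = (-0.10)(-0.45) − (-0.20)(0.95) = 0.2350
  C_32 = −[(0.75)(-0.45) − (-0.20)(0.00)] = 0.3375
  C_33 = (0.75)(0.95) − (-0.10)(0.00) = 0.7125
det(I−A) = Σ_j (I−A)_1j·C_1j = (0.75)(0.6000) + (-0.10)(0.1350) + (-0.20)(0.2850) = 0.3795
adj(I−A) = Cᵀ =
  [ 0.6000   0.1250   0.2350]
  [ 0.1350   0.5025   0.3375]
  [ 0.2850   0.2175   0.7125]
(I − A)⁻¹ = adj(I−A) / det(I−A) ≈
  [   1.5810     0.3294     0.6192]
  [   0.3557     1.3241     0.8893]
  [   0.7510     0.5731     1.8775]
x = (I − A)⁻¹ d = adj(I−A)·d / det(I−A), with det(I−A) = 0.3795:
  x_1 = (0.6000·450 + 0.1250·775 + 0.2350·125) / 0.3795 = 396.25 / 0.3795 ≈ 1044.14
  x_2 = (0.1350·450 + 0.5025·775 + 0.3375·125) / 0.3795 = 492.375 / 0.3795 ≈ 1297.43
  x_3 = (0.2850·450 + 0.2175·775 + 0.7125·125) / 0.3795 = 385.875 / 0.3795 ≈ 1016.80

x_2 = 1297.43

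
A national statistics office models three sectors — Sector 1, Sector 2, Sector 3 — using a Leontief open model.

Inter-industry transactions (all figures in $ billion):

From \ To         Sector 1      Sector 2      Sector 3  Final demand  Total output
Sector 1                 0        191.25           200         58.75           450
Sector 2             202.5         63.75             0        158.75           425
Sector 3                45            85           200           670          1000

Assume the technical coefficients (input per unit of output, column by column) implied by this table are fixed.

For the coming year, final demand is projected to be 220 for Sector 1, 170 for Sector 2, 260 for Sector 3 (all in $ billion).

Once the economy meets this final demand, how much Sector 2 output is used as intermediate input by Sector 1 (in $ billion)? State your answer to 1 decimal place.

Technical coefficients a_ij = z_ij / X_j:
  a_11 = 0/450 = 0.00, a_21 = 202.5/450 = 0.45, a_31 = 45/450 = 0.10
  a_12 = 191.25/425 = 0.45, a_22 = 63.75/425 = 0.15, a_32 = 85/425 = 0.20
  a_13 = 200/1000 = 0.20, a_23 = 0/1000 = 0.00, a_33 = 200/1000 = 0.20
I − A =
  [   1.00    -0.45    -0.20]
  [  -0.45     0.85     0.00]
  [  -0.10    -0.20     0.80]
Cofactors of I−A, C_ij = (−1)^(i+j)·(minor ij) (rows/columns in the sector order above):
  C_11 = (0.85)(0.80) − (0.00)(-0.20) = 0.6800
  C_12 = −[(-0.45)(0.80) − (0.00)(-0.10)] = 0.3600
  C_13 = (-0.45)(-0.20) − (0.85)(-0.10) = 0.1750
  C_21 = −[(-0.45)(0.80) − (-0.20)(-0.20)] = 0.4000
  C_22 = (1.00)(0.80) − (-0.20)(-0.10) = 0.7800
  C_23 = −[(1.00)(-0.20) − (-0.45)(-0.10)] = 0.2450
  C_31 = (-0.45)(0.00) − (-0.20)(0.85) = 0.1700
  C_32 = −[(1.00)(0.00) − (-0.20)(-0.45)] = 0.0900
  C_33 = (1.00)(0.85) − (-0.45)(-0.45) = 0.6475
det(I−A) = Σ_j (I−A)_1j·C_1j = (1.00)(0.6800) + (-0.45)(0.3600) + (-0.20)(0.1750) = 0.4830
adj(I−A) = Cᵀ =
  [ 0.6800   0.4000   0.1700]
  [ 0.3600   0.7800   0.0900]
  [ 0.1750   0.2450   0.6475]
(I − A)⁻¹ = adj(I−A) / det(I−A) ≈
  [   1.4079     0.8282     0.3520]
  [   0.7453     1.6149     0.1863]
  [   0.3623     0.5072     1.3406]
First solve x = (I − A)⁻¹ d = adj(I−A)·d / det(I−A); in particular x_1 = (0.6800·220 + 0.4000·170 + 0.1700·260) / 0.4830 = 261.80 / 0.4830 ≈ 542.029.
Intermediate flow from 2 to 1: z_21 = a_21 · x_1 = 0.45 × 261.80 / 0.4830 = 117.81 / 0.4830 ≈ 243.9.

z_21 = 243.9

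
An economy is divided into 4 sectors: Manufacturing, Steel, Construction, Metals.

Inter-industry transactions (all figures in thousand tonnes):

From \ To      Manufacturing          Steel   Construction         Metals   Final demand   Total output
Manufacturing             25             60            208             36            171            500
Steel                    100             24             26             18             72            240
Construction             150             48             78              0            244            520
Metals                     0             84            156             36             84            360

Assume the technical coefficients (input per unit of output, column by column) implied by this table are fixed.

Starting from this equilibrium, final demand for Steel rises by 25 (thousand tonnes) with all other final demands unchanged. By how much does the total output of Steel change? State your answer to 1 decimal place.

Technical coefficients a_ij = z_ij / X_j:
  a_11 = 25/500 = 0.05, a_21 = 100/500 = 0.20, a_31 = 150/500 = 0.30, a_41 = 0/500 = 0.00
  a_12 = 60/240 = 0.25, a_22 = 24/240 = 0.10, a_32 = 48/240 = 0.20, a_42 = 84/240 = 0.35
  a_13 = 208/520 = 0.40, a_23 = 26/520 = 0.05, a_33 = 78/520 = 0.15, a_43 = 156/520 = 0.30
  a_14 = 36/360 = 0.10, a_24 = 18/360 = 0.05, a_34 = 0/360 = 0.00, a_44 = 36/360 = 0.10
I − A =
  [   0.95    -0.25    -0.40    -0.10]
  [  -0.20     0.90    -0.05    -0.05]
  [  -0.30    -0.20     0.85     0.00]
  [   0.00    -0.35    -0.30     0.90]
Compute the cofactors C_ij = (−1)^(i+j)·(3×3 minor ij) of I−A; the adjugate is their transpose:
adj(I−A) = Cᵀ =
  [ 0.661625   0.299000   0.360750   0.090125]
  [ 0.171000   0.609750   0.135000   0.052875]
  [ 0.273750   0.249000   0.700875   0.044250]
  [ 0.157750   0.320125   0.286125   0.547000]
det(I−A) = Σ_j (I−A)_1j·C_1j = (0.95)(0.661625) + (-0.25)(0.171000) + (-0.40)(0.273750) + (-0.10)(0.157750) = 0.46051875
(I − A)⁻¹ = adj(I−A) / det(I−A) ≈
  [   1.4367     0.6493     0.7834     0.1957]
  [   0.3713     1.3241     0.2931     0.1148]
  [   0.5944     0.5407     1.5219     0.0961]
  [   0.3425     0.6951     0.6213     1.1878]
Δx = (I − A)⁻¹ Δd with Δd having +25 in the Steel component and 0 elsewhere.
So Δx_2 = L_22 · (+25), where L_22 = adj(I−A)_22 / det(I−A) = 0.609750 / 0.46051875.
Δx_2 = 0.609750 × (+25) / 0.46051875 = 15.24375 / 0.46051875 ≈ 33.1.

Δx_2 = 33.1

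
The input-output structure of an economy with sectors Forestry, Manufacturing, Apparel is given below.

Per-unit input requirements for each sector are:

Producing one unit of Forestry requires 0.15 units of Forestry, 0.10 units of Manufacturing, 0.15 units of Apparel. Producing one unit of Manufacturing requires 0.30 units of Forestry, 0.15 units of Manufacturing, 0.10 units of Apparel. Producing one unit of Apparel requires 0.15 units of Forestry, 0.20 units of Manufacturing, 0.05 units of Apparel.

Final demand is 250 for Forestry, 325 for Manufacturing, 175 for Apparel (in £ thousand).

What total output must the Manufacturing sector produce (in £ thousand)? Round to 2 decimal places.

x_2 = 521.47

I − A =
  [   0.85    -0.30    -0.15]
  [  -0.10     0.85    -0.20]
  [  -0.15    -0.10     0.95]
Cofactors of I−A, C_ij = (−1)^(i+j)·(minor ij) (rows/columns in the sector order above):
  C_11 = (0.85)(0.95) − (-0.20)(-0.10) = 0.7875
  C_12 = −[(-0.10)(0.95) − (-0.20)(-0.15)] = 0.1250
  C_13 = (-0.10)(-0.10) − (0.85)(-0.15) = 0.1375
  C_21 = −[(-0.30)(0.95) − (-0.15)(-0.10)] = 0.3000
  C_22 = (0.85)(0.95) − (-0.15)(-0.15) = 0.7850
  C_23 = −[(0.85)(-0.10) − (-0.30)(-0.15)] = 0.1300
  C_31 = (-0.30)(-0.20) − (-0.15)(0.85) = 0.1875
  C_32 = −[(0.85)(-0.20) − (-0.15)(-0.10)] = 0.1850
  C_33 = (0.85)(0.85) − (-0.30)(-0.10) = 0.6925
det(I−A) = Σ_j (I−A)_1j·C_1j = (0.85)(0.7875) + (-0.30)(0.1250) + (-0.15)(0.1375) = 0.61125
adj(I−A) = Cᵀ =
  [ 0.7875   0.3000   0.1875]
  [ 0.1250   0.7850   0.1850]
  [ 0.1375   0.1300   0.6925]
(I − A)⁻¹ = adj(I−A) / det(I−A) ≈
  [   1.2883     0.4908     0.3067]
  [   0.2045     1.2843     0.3027]
  [   0.2249     0.2127     1.1329]
x = (I − A)⁻¹ d = adj(I−A)·d / det(I−A), with det(I−A) = 0.61125:
  x_1 = (0.7875·250 + 0.3000·325 + 0.1875·175) / 0.61125 = 327.1875 / 0.61125 ≈ 535.28
  x_2 = (0.1250·250 + 0.7850·325 + 0.1850·175) / 0.61125 = 318.75 / 0.61125 ≈ 521.47
  x_3 = (0.1375·250 + 0.1300·325 + 0.6925·175) / 0.61125 = 197.8125 / 0.61125 ≈ 323.62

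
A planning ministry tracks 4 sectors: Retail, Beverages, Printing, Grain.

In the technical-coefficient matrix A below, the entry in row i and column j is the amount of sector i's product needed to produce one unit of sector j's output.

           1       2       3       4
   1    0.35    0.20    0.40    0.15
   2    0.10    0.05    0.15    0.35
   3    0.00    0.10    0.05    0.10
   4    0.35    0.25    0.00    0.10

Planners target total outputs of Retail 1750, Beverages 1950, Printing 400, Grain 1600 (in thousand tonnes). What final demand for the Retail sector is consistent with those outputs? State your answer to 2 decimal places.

I − A =
  [   0.65    -0.20    -0.40    -0.15]
  [  -0.10     0.95    -0.15    -0.35]
  [   0.00    -0.10     0.95    -0.10]
  [  -0.35    -0.25     0.00     0.90]
d = (I − A) x:
  d_1 = (+0.65)·1750 + (-0.20)·1950 + (-0.40)·400 + (-0.15)·1600 = 347.50
  d_2 = (-0.10)·1750 + (+0.95)·1950 + (-0.15)·400 + (-0.35)·1600 = 1057.50
  d_3 = (+0.00)·1750 + (-0.10)·1950 + (+0.95)·400 + (-0.10)·1600 = 25.00
  d_4 = (-0.35)·1750 + (-0.25)·1950 + (+0.00)·400 + (+0.90)·1600 = 340.00

d_1 = 347.50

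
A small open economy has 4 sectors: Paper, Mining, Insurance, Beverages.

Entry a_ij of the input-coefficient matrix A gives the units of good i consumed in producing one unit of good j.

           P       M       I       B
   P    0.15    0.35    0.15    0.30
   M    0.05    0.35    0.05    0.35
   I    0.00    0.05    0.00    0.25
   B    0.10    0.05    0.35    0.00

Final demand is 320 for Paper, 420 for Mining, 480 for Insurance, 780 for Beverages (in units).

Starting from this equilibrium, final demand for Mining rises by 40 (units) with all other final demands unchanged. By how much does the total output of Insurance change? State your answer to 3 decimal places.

I − A =
  [   0.85    -0.35    -0.15    -0.30]
  [  -0.05     0.65    -0.05    -0.35]
  [   0.00    -0.05     1.00    -0.25]
  [  -0.10    -0.05    -0.35     1.00]
Compute the cofactors C_ij = (−1)^(i+j)·(3×3 minor ij) of I−A; the adjugate is their transpose:
adj(I−A) = Cᵀ =
  [ 0.566375   0.349000   0.224250   0.348125]
  [ 0.081875   0.741875   0.163125   0.325000]
  [ 0.021125   0.060375   0.487625   0.149375]
  [ 0.068125   0.093125   0.201250   0.532500]
det(I−A) = Σ_j (I−A)_1j·C_1j = (0.85)(0.566375) + (-0.35)(0.081875) + (-0.15)(0.021125) + (-0.30)(0.068125) = 0.42915625
(I − A)⁻¹ = adj(I−A) / det(I−A) ≈
  [   1.3197     0.8132     0.5225     0.8112]
  [   0.1908     1.7287     0.3801     0.7573]
  [   0.0492     0.1407     1.1362     0.3481]
  [   0.1587     0.2170     0.4689     1.2408]
Δx = (I − A)⁻¹ Δd with Δd having +40 in the Mining component and 0 elsewhere.
So Δx_I = L_IM · (+40), where L_IM = adj(I−A)_IM / det(I−A) = 0.060375 / 0.42915625.
Δx_I = 0.060375 × (+40) / 0.42915625 = 2.415 / 0.42915625 ≈ 5.627.

Δx_I = 5.627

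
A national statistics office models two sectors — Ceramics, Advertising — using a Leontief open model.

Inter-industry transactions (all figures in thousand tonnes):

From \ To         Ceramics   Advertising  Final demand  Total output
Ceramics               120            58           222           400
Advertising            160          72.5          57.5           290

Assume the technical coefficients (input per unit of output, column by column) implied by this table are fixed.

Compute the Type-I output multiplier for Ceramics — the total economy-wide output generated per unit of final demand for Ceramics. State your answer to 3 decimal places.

m_C = 2.584

Technical coefficients a_ij = z_ij / X_j:
  a_CC = 120/400 = 0.30, a_AC = 160/400 = 0.40
  a_CA = 58/290 = 0.20, a_AA = 72.5/290 = 0.25
I − A =
  [   0.70    -0.20]
  [  -0.40     0.75]
det(I−A) = (0.70)(0.75) − (-0.20)(-0.40) = 0.4450
adj(I−A) = [[0.75, 0.20], [0.40, 0.70]]
(I − A)⁻¹ = adj(I−A) / det(I−A) ≈
  [   1.6854     0.4494]
  [   0.8989     1.5730]
The output multiplier for sector j is the column-j sum of the Leontief inverse (I − A)⁻¹ = adj(I−A) / det(I−A).
Column C of adj(I−A): (0.75, 0.40); det(I−A) = 0.4450.
m_C = (0.75 + 0.40) / 0.4450 = 1.15 / 0.4450 ≈ 2.584.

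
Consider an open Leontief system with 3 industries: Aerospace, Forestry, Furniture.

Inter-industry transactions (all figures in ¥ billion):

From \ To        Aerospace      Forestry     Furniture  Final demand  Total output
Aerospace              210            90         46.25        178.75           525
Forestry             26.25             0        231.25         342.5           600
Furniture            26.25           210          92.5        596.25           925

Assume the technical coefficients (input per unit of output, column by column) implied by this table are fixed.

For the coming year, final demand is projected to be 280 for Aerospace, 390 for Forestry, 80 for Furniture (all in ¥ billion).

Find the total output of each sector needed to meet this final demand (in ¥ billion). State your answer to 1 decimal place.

Technical coefficients a_ij = z_ij / X_j:
  a_11 = 210/525 = 0.40, a_21 = 26.25/525 = 0.05, a_31 = 26.25/525 = 0.05
  a_12 = 90/600 = 0.15, a_22 = 0/600 = 0.00, a_32 = 210/600 = 0.35
  a_13 = 46.25/925 = 0.05, a_23 = 231.25/925 = 0.25, a_33 = 92.5/925 = 0.10
I − A =
  [   0.60    -0.15    -0.05]
  [  -0.05     1.00    -0.25]
  [  -0.05    -0.35     0.90]
Cofactors of I−A, C_ij = (−1)^(i+j)·(minor ij) (rows/columns in the sector order above):
  C_11 = (1.00)(0.90) − (-0.25)(-0.35) = 0.8125
  C_12 = −[(-0.05)(0.90) − (-0.25)(-0.05)] = 0.0575
  C_13 = (-0.05)(-0.35) − (1.00)(-0.05) = 0.0675
  C_21 = −[(-0.15)(0.90) − (-0.05)(-0.35)] = 0.1525
  C_22 = (0.60)(0.90) − (-0.05)(-0.05) = 0.5375
  C_23 = −[(0.60)(-0.35) − (-0.15)(-0.05)] = 0.2175
  C_31 = (-0.15)(-0.25) − (-0.05)(1.00) = 0.0875
  C_32 = −[(0.60)(-0.25) − (-0.05)(-0.05)] = 0.1525
  C_33 = (0.60)(1.00) − (-0.15)(-0.05) = 0.5925
det(I−A) = Σ_j (I−A)_1j·C_1j = (0.60)(0.8125) + (-0.15)(0.0575) + (-0.05)(0.0675) = 0.4755
adj(I−A) = Cᵀ =
  [ 0.8125   0.1525   0.0875]
  [ 0.0575   0.5375   0.1525]
  [ 0.0675   0.2175   0.5925]
(I − A)⁻¹ = adj(I−A) / det(I−A) ≈
  [   1.7087     0.3207     0.1840]
  [   0.1209     1.1304     0.3207]
  [   0.1420     0.4574     1.2461]
x = (I − A)⁻¹ d = adj(I−A)·d / det(I−A), with det(I−A) = 0.4755:
  x_1 = (0.8125·280 + 0.1525·390 + 0.0875·80) / 0.4755 = 293.975 / 0.4755 ≈ 618.2
  x_2 = (0.0575·280 + 0.5375·390 + 0.1525·80) / 0.4755 = 237.925 / 0.4755 ≈ 500.4
  x_3 = (0.0675·280 + 0.2175·390 + 0.5925·80) / 0.4755 = 151.125 / 0.4755 ≈ 317.8

x_1 = 618.2, x_2 = 500.4, x_3 = 317.8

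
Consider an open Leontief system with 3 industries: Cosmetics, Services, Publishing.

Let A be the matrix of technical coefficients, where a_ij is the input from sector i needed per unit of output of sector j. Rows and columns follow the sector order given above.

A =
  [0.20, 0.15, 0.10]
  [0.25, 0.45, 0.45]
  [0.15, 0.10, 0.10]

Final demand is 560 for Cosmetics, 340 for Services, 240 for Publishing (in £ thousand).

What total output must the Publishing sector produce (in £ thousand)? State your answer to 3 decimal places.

x_P = 627.589

I − A =
  [   0.80    -0.15    -0.10]
  [  -0.25     0.55    -0.45]
  [  -0.15    -0.10     0.90]
Cofactors of I−A, C_ij = (−1)^(i+j)·(minor ij) (rows/columns in the sector order above):
  C_11 = (0.55)(0.90) − (-0.45)(-0.10) = 0.4500
  C_12 = −[(-0.25)(0.90) − (-0.45)(-0.15)] = 0.2925
  C_13 = (-0.25)(-0.10) − (0.55)(-0.15) = 0.1075
  C_21 = −[(-0.15)(0.90) − (-0.10)(-0.10)] = 0.1450
  C_22 = (0.80)(0.90) − (-0.10)(-0.15) = 0.7050
  C_23 = −[(0.80)(-0.10) − (-0.15)(-0.15)] = 0.1025
  C_31 = (-0.15)(-0.45) − (-0.10)(0.55) = 0.1225
  C_32 = −[(0.80)(-0.45) − (-0.10)(-0.25)] = 0.3850
  C_33 = (0.80)(0.55) − (-0.15)(-0.25) = 0.4025
det(I−A) = Σ_j (I−A)_1j·C_1j = (0.80)(0.4500) + (-0.15)(0.2925) + (-0.10)(0.1075) = 0.305375
adj(I−A) = Cᵀ =
  [ 0.4500   0.1450   0.1225]
  [ 0.2925   0.7050   0.3850]
  [ 0.1075   0.1025   0.4025]
(I − A)⁻¹ = adj(I−A) / det(I−A) ≈
  [   1.4736     0.4748     0.4011]
  [   0.9578     2.3086     1.2607]
  [   0.3520     0.3357     1.3181]
x = (I − A)⁻¹ d = adj(I−A)·d / det(I−A), with det(I−A) = 0.305375:
  x_C = (0.4500·560 + 0.1450·340 + 0.1225·240) / 0.305375 = 330.70 / 0.305375 ≈ 1082.931
  x_S = (0.2925·560 + 0.7050·340 + 0.3850·240) / 0.305375 = 495.90 / 0.305375 ≈ 1623.905
  x_P = (0.1075·560 + 0.1025·340 + 0.4025·240) / 0.305375 = 191.65 / 0.305375 ≈ 627.589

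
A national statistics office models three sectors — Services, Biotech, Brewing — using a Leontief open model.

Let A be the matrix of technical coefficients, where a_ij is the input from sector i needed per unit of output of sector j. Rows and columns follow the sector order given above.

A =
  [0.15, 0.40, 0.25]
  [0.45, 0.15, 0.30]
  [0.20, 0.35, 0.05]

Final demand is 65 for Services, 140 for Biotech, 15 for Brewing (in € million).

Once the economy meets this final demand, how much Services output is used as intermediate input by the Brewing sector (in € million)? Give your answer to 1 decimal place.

I − A =
  [   0.85    -0.40    -0.25]
  [  -0.45     0.85    -0.30]
  [  -0.20    -0.35     0.95]
Cofactors of I−A, C_ij = (−1)^(i+j)·(minor ij) (rows/columns in the sector order above):
  C_11 = (0.85)(0.95) − (-0.30)(-0.35) = 0.7025
  C_12 = −[(-0.45)(0.95) − (-0.30)(-0.20)] = 0.4875
  C_13 = (-0.45)(-0.35) − (0.85)(-0.20) = 0.3275
  C_21 = −[(-0.40)(0.95) − (-0.25)(-0.35)] = 0.4675
  C_22 = (0.85)(0.95) − (-0.25)(-0.20) = 0.7575
  C_23 = −[(0.85)(-0.35) − (-0.40)(-0.20)] = 0.3775
  C_31 = (-0.40)(-0.30) − (-0.25)(0.85) = 0.3325
  C_32 = −[(0.85)(-0.30) − (-0.25)(-0.45)] = 0.3675
  C_33 = (0.85)(0.85) − (-0.40)(-0.45) = 0.5425
det(I−A) = Σ_j (I−A)_1j·C_1j = (0.85)(0.7025) + (-0.40)(0.4875) + (-0.25)(0.3275) = 0.32025
adj(I−A) = Cᵀ =
  [ 0.7025   0.4675   0.3325]
  [ 0.4875   0.7575   0.3675]
  [ 0.3275   0.3775   0.5425]
(I − A)⁻¹ = adj(I−A) / det(I−A) ≈
  [   2.1936     1.4598     1.0383]
  [   1.5222     2.3653     1.1475]
  [   1.0226     1.1788     1.6940]
First solve x = (I − A)⁻¹ d = adj(I−A)·d / det(I−A); in particular x_3 = (0.3275·65 + 0.3775·140 + 0.5425·15) / 0.32025 = 82.275 / 0.32025 ≈ 256.909.
Intermediate flow from 1 to 3: z_13 = a_13 · x_3 = 0.25 × 82.275 / 0.32025 = 20.56875 / 0.32025 ≈ 64.2.

z_13 = 64.2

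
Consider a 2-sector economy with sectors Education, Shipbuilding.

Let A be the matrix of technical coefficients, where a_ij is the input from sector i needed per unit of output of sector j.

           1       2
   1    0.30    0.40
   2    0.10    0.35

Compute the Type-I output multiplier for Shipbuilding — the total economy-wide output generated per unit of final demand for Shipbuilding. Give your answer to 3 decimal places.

I − A =
  [   0.70    -0.40]
  [  -0.10     0.65]
det(I−A) = (0.70)(0.65) − (-0.40)(-0.10) = 0.4150
adj(I−A) = [[0.65, 0.40], [0.10, 0.70]]
(I − A)⁻¹ = adj(I−A) / det(I−A) ≈
  [   1.5663     0.9639]
  [   0.2410     1.6867]
The output multiplier for sector j is the column-j sum of the Leontief inverse (I − A)⁻¹ = adj(I−A) / det(I−A).
Column 2 of adj(I−A): (0.40, 0.70); det(I−A) = 0.4150.
m_2 = (0.40 + 0.70) / 0.4150 = 1.10 / 0.4150 ≈ 2.651.

m_2 = 2.651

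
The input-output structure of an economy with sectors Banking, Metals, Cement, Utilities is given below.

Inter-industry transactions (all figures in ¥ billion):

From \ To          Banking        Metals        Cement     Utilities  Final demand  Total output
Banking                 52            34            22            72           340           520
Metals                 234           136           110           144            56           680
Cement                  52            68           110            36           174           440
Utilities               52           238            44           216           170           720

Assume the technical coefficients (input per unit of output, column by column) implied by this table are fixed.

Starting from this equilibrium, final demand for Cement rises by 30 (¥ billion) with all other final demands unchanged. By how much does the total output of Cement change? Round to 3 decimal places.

Δx_3 = 44.871

Technical coefficients a_ij = z_ij / X_j:
  a_11 = 52/520 = 0.10, a_21 = 234/520 = 0.45, a_31 = 52/520 = 0.10, a_41 = 52/520 = 0.10
  a_12 = 34/680 = 0.05, a_22 = 136/680 = 0.20, a_32 = 68/680 = 0.10, a_42 = 238/680 = 0.35
  a_13 = 22/440 = 0.05, a_23 = 110/440 = 0.25, a_33 = 110/440 = 0.25, a_43 = 44/440 = 0.10
  a_14 = 72/720 = 0.10, a_24 = 144/720 = 0.20, a_34 = 36/720 = 0.05, a_44 = 216/720 = 0.30
I − A =
  [   0.90    -0.05    -0.05    -0.10]
  [  -0.45     0.80    -0.25    -0.20]
  [  -0.10    -0.10     0.75    -0.05]
  [  -0.10    -0.35    -0.10     0.70]
Compute the cofactors C_ij = (−1)^(i+j)·(3×3 minor ij) of I−A; the adjugate is their transpose:
adj(I−A) = Cᵀ =
  [ 0.339625   0.057625   0.051000   0.068625]
  [ 0.269750   0.455750   0.194250   0.182625]
  [ 0.094375   0.085000   0.400500   0.066375]
  [ 0.196875   0.248250   0.161625   0.493125]
det(I−A) = Σ_j (I−A)_1j·C_1j = (0.90)(0.339625) + (-0.05)(0.269750) + (-0.05)(0.094375) + (-0.10)(0.196875) = 0.26776875
(I − A)⁻¹ = adj(I−A) / det(I−A) ≈
  [   1.2684     0.2152     0.1905     0.2563]
  [   1.0074     1.7020     0.7254     0.6820]
  [   0.3524     0.3174     1.4957     0.2479]
  [   0.7352     0.9271     0.6036     1.8416]
Δx = (I − A)⁻¹ Δd with Δd having +30 in the Cement component and 0 elsewhere.
So Δx_3 = L_33 · (+30), where L_33 = adj(I−A)_33 / det(I−A) = 0.400500 / 0.26776875.
Δx_3 = 0.400500 × (+30) / 0.26776875 = 12.015 / 0.26776875 ≈ 44.871.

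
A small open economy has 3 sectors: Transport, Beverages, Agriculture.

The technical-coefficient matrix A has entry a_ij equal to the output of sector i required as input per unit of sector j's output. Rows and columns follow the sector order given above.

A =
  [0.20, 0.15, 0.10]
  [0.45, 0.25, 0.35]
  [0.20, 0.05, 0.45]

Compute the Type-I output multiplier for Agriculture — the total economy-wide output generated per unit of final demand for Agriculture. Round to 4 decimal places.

m_3 = 3.9223

I − A =
  [   0.80    -0.15    -0.10]
  [  -0.45     0.75    -0.35]
  [  -0.20    -0.05     0.55]
Cofactors of I−A, C_ij = (−1)^(i+j)·(minor ij) (rows/columns in the sector order above):
  C_11 = (0.75)(0.55) − (-0.35)(-0.05) = 0.3950
  C_12 = −[(-0.45)(0.55) − (-0.35)(-0.20)] = 0.3175
  C_13 = (-0.45)(-0.05) − (0.75)(-0.20) = 0.1725
  C_21 = −[(-0.15)(0.55) − (-0.10)(-0.05)] = 0.0875
  C_22 = (0.80)(0.55) − (-0.10)(-0.20) = 0.4200
  C_23 = −[(0.80)(-0.05) − (-0.15)(-0.20)] = 0.0700
  C_31 = (-0.15)(-0.35) − (-0.10)(0.75) = 0.1275
  C_32 = −[(0.80)(-0.35) − (-0.10)(-0.45)] = 0.3250
  C_33 = (0.80)(0.75) − (-0.15)(-0.45) = 0.5325
det(I−A) = Σ_j (I−A)_1j·C_1j = (0.80)(0.3950) + (-0.15)(0.3175) + (-0.10)(0.1725) = 0.251125
adj(I−A) = Cᵀ =
  [ 0.3950   0.0875   0.1275]
  [ 0.3175   0.4200   0.3250]
  [ 0.1725   0.0700   0.5325]
(I − A)⁻¹ = adj(I−A) / det(I−A) ≈
  [   1.57292     0.34843     0.50772]
  [   1.26431     1.67247     1.29418]
  [   0.68691     0.27875     2.12046]
The output multiplier for sector j is the column-j sum of the Leontief inverse (I − A)⁻¹ = adj(I−A) / det(I−A).
Column 3 of adj(I−A): (0.1275, 0.3250, 0.5325); det(I−A) = 0.251125.
m_3 = (0.1275 + 0.3250 + 0.5325) / 0.251125 = 0.985 / 0.251125 ≈ 3.9223.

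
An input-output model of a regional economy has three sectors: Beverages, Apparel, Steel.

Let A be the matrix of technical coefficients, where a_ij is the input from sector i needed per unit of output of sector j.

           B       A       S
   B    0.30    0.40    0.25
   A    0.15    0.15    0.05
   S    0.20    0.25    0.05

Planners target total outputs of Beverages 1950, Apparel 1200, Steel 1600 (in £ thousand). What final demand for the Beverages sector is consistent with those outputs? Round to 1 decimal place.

I − A =
  [   0.70    -0.40    -0.25]
  [  -0.15     0.85    -0.05]
  [  -0.20    -0.25     0.95]
d = (I − A) x:
  d_B = (+0.70)·1950 + (-0.40)·1200 + (-0.25)·1600 = 485.0
  d_A = (-0.15)·1950 + (+0.85)·1200 + (-0.05)·1600 = 647.5
  d_S = (-0.20)·1950 + (-0.25)·1200 + (+0.95)·1600 = 830.0

d_B = 485.0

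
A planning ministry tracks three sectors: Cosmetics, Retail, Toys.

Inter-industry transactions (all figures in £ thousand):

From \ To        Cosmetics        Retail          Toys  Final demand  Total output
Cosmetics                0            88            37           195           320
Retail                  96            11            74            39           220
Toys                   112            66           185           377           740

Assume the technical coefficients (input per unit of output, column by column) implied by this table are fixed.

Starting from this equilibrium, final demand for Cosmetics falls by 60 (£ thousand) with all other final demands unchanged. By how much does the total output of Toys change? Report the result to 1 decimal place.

Δx_T = -45.5

Technical coefficients a_ij = z_ij / X_j:
  a_CC = 0/320 = 0.00, a_RC = 96/320 = 0.30, a_TC = 112/320 = 0.35
  a_CR = 88/220 = 0.40, a_RR = 11/220 = 0.05, a_TR = 66/220 = 0.30
  a_CT = 37/740 = 0.05, a_RT = 74/740 = 0.10, a_TT = 185/740 = 0.25
I − A =
  [   1.00    -0.40    -0.05]
  [  -0.30     0.95    -0.10]
  [  -0.35    -0.30     0.75]
Cofactors of I−A, C_ij = (−1)^(i+j)·(minor ij) (rows/columns in the sector order above):
  C_11 = (0.95)(0.75) − (-0.10)(-0.30) = 0.6825
  C_12 = −[(-0.30)(0.75) − (-0.10)(-0.35)] = 0.2600
  C_13 = (-0.30)(-0.30) − (0.95)(-0.35) = 0.4225
  C_21 = −[(-0.40)(0.75) − (-0.05)(-0.30)] = 0.3150
  C_22 = (1.00)(0.75) − (-0.05)(-0.35) = 0.7325
  C_23 = −[(1.00)(-0.30) − (-0.40)(-0.35)] = 0.4400
  C_31 = (-0.40)(-0.10) − (-0.05)(0.95) = 0.0875
  C_32 = −[(1.00)(-0.10) − (-0.05)(-0.30)] = 0.1150
  C_33 = (1.00)(0.95) − (-0.40)(-0.30) = 0.8300
det(I−A) = Σ_j (I−A)_1j·C_1j = (1.00)(0.6825) + (-0.40)(0.2600) + (-0.05)(0.4225) = 0.557375
adj(I−A) = Cᵀ =
  [ 0.6825   0.3150   0.0875]
  [ 0.2600   0.7325   0.1150]
  [ 0.4225   0.4400   0.8300]
(I − A)⁻¹ = adj(I−A) / det(I−A) ≈
  [   1.2245     0.5651     0.1570]
  [   0.4665     1.3142     0.2063]
  [   0.7580     0.7894     1.4891]
Δx = (I − A)⁻¹ Δd with Δd having -60 in the Cosmetics component and 0 elsewhere.
So Δx_T = L_TC · (-60), where L_TC = adj(I−A)_TC / det(I−A) = 0.4225 / 0.557375.
Δx_T = 0.4225 × (-60) / 0.557375 = -25.35 / 0.557375 ≈ -45.5.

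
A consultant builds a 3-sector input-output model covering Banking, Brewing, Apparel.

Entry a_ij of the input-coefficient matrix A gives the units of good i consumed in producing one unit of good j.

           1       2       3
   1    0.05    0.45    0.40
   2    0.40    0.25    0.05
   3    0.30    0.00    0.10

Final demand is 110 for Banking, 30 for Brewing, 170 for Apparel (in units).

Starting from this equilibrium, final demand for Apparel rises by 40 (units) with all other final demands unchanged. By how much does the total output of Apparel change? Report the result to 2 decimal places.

Δx_3 = 55.69

I − A =
  [   0.95    -0.45    -0.40]
  [  -0.40     0.75    -0.05]
  [  -0.30     0.00     0.90]
Cofactors of I−A, C_ij = (−1)^(i+j)·(minor ij) (rows/columns in the sector order above):
  C_11 = (0.75)(0.90) − (-0.05)(0.00) = 0.6750
  C_12 = −[(-0.40)(0.90) − (-0.05)(-0.30)] = 0.3750
  C_13 = (-0.40)(0.00) − (0.75)(-0.30) = 0.2250
  C_21 = −[(-0.45)(0.90) − (-0.40)(0.00)] = 0.4050
  C_22 = (0.95)(0.90) − (-0.40)(-0.30) = 0.7350
  C_23 = −[(0.95)(0.00) − (-0.45)(-0.30)] = 0.1350
  C_31 = (-0.45)(-0.05) − (-0.40)(0.75) = 0.3225
  C_32 = −[(0.95)(-0.05) − (-0.40)(-0.40)] = 0.2075
  C_33 = (0.95)(0.75) − (-0.45)(-0.40) = 0.5325
det(I−A) = Σ_j (I−A)_1j·C_1j = (0.95)(0.6750) + (-0.45)(0.3750) + (-0.40)(0.2250) = 0.3825
adj(I−A) = Cᵀ =
  [ 0.6750   0.4050   0.3225]
  [ 0.3750   0.7350   0.2075]
  [ 0.2250   0.1350   0.5325]
(I − A)⁻¹ = adj(I−A) / det(I−A) ≈
  [   1.7647     1.0588     0.8431]
  [   0.9804     1.9216     0.5425]
  [   0.5882     0.3529     1.3922]
Δx = (I − A)⁻¹ Δd with Δd having +40 in the Apparel component and 0 elsewhere.
So Δx_3 = L_33 · (+40), where L_33 = adj(I−A)_33 / det(I−A) = 0.5325 / 0.3825.
Δx_3 = 0.5325 × (+40) / 0.3825 = 21.30 / 0.3825 ≈ 55.69.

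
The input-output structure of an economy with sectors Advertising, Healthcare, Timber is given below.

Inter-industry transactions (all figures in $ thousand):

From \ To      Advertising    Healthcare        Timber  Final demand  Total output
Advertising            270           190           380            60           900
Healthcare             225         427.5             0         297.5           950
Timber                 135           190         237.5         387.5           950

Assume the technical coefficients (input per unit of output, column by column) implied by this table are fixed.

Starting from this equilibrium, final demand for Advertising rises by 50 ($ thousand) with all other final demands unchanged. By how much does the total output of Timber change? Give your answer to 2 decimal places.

Technical coefficients a_ij = z_ij / X_j:
  a_11 = 270/900 = 0.30, a_21 = 225/900 = 0.25, a_31 = 135/900 = 0.15
  a_12 = 190/950 = 0.20, a_22 = 427.5/950 = 0.45, a_32 = 190/950 = 0.20
  a_13 = 380/950 = 0.40, a_23 = 0/950 = 0.00, a_33 = 237.5/950 = 0.25
I − A =
  [   0.70    -0.20    -0.40]
  [  -0.25     0.55     0.00]
  [  -0.15    -0.20     0.75]
Cofactors of I−A, C_ij = (−1)^(i+j)·(minor ij) (rows/columns in the sector order above):
  C_11 = (0.55)(0.75) − (0.00)(-0.20) = 0.4125
  C_12 = −[(-0.25)(0.75) − (0.00)(-0.15)] = 0.1875
  C_13 = (-0.25)(-0.20) − (0.55)(-0.15) = 0.1325
  C_21 = −[(-0.20)(0.75) − (-0.40)(-0.20)] = 0.2300
  C_22 = (0.70)(0.75) − (-0.40)(-0.15) = 0.4650
  C_23 = −[(0.70)(-0.20) − (-0.20)(-0.15)] = 0.1700
  C_31 = (-0.20)(0.00) − (-0.40)(0.55) = 0.2200
  C_32 = −[(0.70)(0.00) − (-0.40)(-0.25)] = 0.1000
  C_33 = (0.70)(0.55) − (-0.20)(-0.25) = 0.3350
det(I−A) = Σ_j (I−A)_1j·C_1j = (0.70)(0.4125) + (-0.20)(0.1875) + (-0.40)(0.1325) = 0.19825
adj(I−A) = Cᵀ =
  [ 0.4125   0.2300   0.2200]
  [ 0.1875   0.4650   0.1000]
  [ 0.1325   0.1700   0.3350]
(I − A)⁻¹ = adj(I−A) / det(I−A) ≈
  [   2.0807     1.1602     1.1097]
  [   0.9458     2.3455     0.5044]
  [   0.6683     0.8575     1.6898]
Δx = (I − A)⁻¹ Δd with Δd having +50 in the Advertising component and 0 elsewhere.
So Δx_3 = L_31 · (+50), where L_31 = adj(I−A)_31 / det(I−A) = 0.1325 / 0.19825.
Δx_3 = 0.1325 × (+50) / 0.19825 = 6.625 / 0.19825 ≈ 33.42.

Δx_3 = 33.42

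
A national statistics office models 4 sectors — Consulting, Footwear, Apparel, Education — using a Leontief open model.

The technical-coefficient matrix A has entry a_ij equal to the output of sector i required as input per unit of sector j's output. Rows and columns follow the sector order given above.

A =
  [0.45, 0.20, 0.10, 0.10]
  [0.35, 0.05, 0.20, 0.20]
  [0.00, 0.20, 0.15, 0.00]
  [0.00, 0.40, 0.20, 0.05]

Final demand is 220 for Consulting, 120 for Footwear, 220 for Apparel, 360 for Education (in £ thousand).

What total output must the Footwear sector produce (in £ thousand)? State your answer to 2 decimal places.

I − A =
  [   0.55    -0.20    -0.10    -0.10]
  [  -0.35     0.95    -0.20    -0.20]
  [   0.00    -0.20     0.85     0.00]
  [   0.00    -0.40    -0.20     0.95]
Compute the cofactors C_ij = (−1)^(i+j)·(3×3 minor ij) of I−A; the adjugate is their transpose:
adj(I−A) = Cᵀ =
  [ 0.653125   0.218500   0.155250   0.114750]
  [ 0.282625   0.444125   0.166750   0.123250]
  [ 0.066500   0.104500   0.371875   0.029000]
  [ 0.133000   0.209000   0.148500   0.355625]
det(I−A) = Σ_j (I−A)_1j·C_1j = (0.55)(0.653125) + (-0.20)(0.282625) + (-0.10)(0.066500) + (-0.10)(0.133000) = 0.28274375
(I − A)⁻¹ = adj(I−A) / det(I−A) ≈
  [   2.3100     0.7728     0.5491     0.4058]
  [   0.9996     1.5708     0.5898     0.4359]
  [   0.2352     0.3696     1.3152     0.1026]
  [   0.4704     0.7392     0.5252     1.2578]
x = (I − A)⁻¹ d = adj(I−A)·d / det(I−A), with det(I−A) = 0.28274375:
  x_1 = (0.653125·220 + 0.218500·120 + 0.155250·220 + 0.114750·360) / 0.28274375 = 245.3725 / 0.28274375 ≈ 867.83
  x_2 = (0.282625·220 + 0.444125·120 + 0.166750·220 + 0.123250·360) / 0.28274375 = 196.5275 / 0.28274375 ≈ 695.07
  x_3 = (0.066500·220 + 0.104500·120 + 0.371875·220 + 0.029000·360) / 0.28274375 = 119.4225 / 0.28274375 ≈ 422.37
  x_4 = (0.133000·220 + 0.209000·120 + 0.148500·220 + 0.355625·360) / 0.28274375 = 215.035 / 0.28274375 ≈ 760.53

x_2 = 695.07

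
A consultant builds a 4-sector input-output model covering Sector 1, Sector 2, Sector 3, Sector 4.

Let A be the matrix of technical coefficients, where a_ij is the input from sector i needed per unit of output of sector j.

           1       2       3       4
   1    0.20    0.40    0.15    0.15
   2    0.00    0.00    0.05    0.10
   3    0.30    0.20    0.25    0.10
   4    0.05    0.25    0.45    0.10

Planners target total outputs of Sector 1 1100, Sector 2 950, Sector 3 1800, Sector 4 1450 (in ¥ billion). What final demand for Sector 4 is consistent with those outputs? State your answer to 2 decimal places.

I − A =
  [   0.80    -0.40    -0.15    -0.15]
  [   0.00     1.00    -0.05    -0.10]
  [  -0.30    -0.20     0.75    -0.10]
  [  -0.05    -0.25    -0.45     0.90]
d = (I − A) x:
  d_1 = (+0.80)·1100 + (-0.40)·950 + (-0.15)·1800 + (-0.15)·1450 = 12.50
  d_2 = (+0.00)·1100 + (+1.00)·950 + (-0.05)·1800 + (-0.10)·1450 = 715.00
  d_3 = (-0.30)·1100 + (-0.20)·950 + (+0.75)·1800 + (-0.10)·1450 = 685.00
  d_4 = (-0.05)·1100 + (-0.25)·950 + (-0.45)·1800 + (+0.90)·1450 = 202.50

d_4 = 202.50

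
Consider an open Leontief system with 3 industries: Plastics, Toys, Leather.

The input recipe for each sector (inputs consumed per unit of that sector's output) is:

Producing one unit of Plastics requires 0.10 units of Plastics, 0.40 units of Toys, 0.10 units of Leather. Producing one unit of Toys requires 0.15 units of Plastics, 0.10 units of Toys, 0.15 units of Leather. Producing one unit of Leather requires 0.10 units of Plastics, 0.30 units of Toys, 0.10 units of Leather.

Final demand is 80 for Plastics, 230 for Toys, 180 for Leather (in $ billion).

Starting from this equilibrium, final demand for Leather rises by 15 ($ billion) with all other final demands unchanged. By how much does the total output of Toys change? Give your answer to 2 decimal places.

Δx_T = 7.56

I − A =
  [   0.90    -0.15    -0.10]
  [  -0.40     0.90    -0.30]
  [  -0.10    -0.15     0.90]
Cofactors of I−A, C_ij = (−1)^(i+j)·(minor ij) (rows/columns in the sector order above):
  C_11 = (0.90)(0.90) − (-0.30)(-0.15) = 0.7650
  C_12 = −[(-0.40)(0.90) − (-0.30)(-0.10)] = 0.3900
  C_13 = (-0.40)(-0.15) − (0.90)(-0.10) = 0.1500
  C_21 = −[(-0.15)(0.90) − (-0.10)(-0.15)] = 0.1500
  C_22 = (0.90)(0.90) − (-0.10)(-0.10) = 0.8000
  C_23 = −[(0.90)(-0.15) − (-0.15)(-0.10)] = 0.1500
  C_31 = (-0.15)(-0.30) − (-0.10)(0.90) = 0.1350
  C_32 = −[(0.90)(-0.30) − (-0.10)(-0.40)] = 0.3100
  C_33 = (0.90)(0.90) − (-0.15)(-0.40) = 0.7500
det(I−A) = Σ_j (I−A)_1j·C_1j = (0.90)(0.7650) + (-0.15)(0.3900) + (-0.10)(0.1500) = 0.6150
adj(I−A) = Cᵀ =
  [ 0.7650   0.1500   0.1350]
  [ 0.3900   0.8000   0.3100]
  [ 0.1500   0.1500   0.7500]
(I − A)⁻¹ = adj(I−A) / det(I−A) ≈
  [   1.2439     0.2439     0.2195]
  [   0.6341     1.3008     0.5041]
  [   0.2439     0.2439     1.2195]
Δx = (I − A)⁻¹ Δd with Δd having +15 in the Leather component and 0 elsewhere.
So Δx_T = L_TL · (+15), where L_TL = adj(I−A)_TL / det(I−A) = 0.3100 / 0.6150.
Δx_T = 0.3100 × (+15) / 0.6150 = 4.65 / 0.6150 ≈ 7.56.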